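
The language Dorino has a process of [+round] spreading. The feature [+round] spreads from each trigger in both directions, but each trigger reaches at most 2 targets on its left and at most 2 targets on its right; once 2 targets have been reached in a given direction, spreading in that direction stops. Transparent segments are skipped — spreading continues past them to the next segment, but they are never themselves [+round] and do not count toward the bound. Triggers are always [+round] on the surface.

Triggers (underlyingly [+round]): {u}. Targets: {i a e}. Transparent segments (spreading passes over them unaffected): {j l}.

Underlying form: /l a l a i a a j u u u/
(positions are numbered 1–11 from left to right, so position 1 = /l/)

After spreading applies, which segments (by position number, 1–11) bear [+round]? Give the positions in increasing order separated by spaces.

From /u/ at 9 rightward: 10 /u/ is itself a trigger — this domain ends here.
From /u/ at 9 leftward: 8 /j/ transparent; 7 /a/ → [+round]; 6 /a/ → [+round]; bound reached.
From /u/ at 10 rightward: 11 /u/ is itself a trigger — this domain ends here.
From /u/ at 10 leftward: 9 /u/ is itself a trigger — this domain ends here.
From /u/ at 11 rightward: word edge.
From /u/ at 11 leftward: 10 /u/ is itself a trigger — this domain ends here.
Targets with no active source: positions 2 4 5 stay [-round].

6 7 9 10 11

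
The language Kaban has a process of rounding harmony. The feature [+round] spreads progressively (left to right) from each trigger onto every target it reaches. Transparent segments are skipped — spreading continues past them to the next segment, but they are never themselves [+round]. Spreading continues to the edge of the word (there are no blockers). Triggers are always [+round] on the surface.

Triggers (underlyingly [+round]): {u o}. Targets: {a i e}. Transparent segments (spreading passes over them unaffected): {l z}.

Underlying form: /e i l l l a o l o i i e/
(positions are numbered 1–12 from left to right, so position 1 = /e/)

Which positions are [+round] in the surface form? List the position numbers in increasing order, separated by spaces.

7 9 10 11 12

From /o/ at 7 rightward: 8 /l/ transparent; 9 /o/ is itself a trigger — this domain ends here.
From /o/ at 9 rightward: 10 /i/ → [+round]; 11 /i/ → [+round]; 12 /e/ → [+round]; word edge.
Targets with no active source: positions 1 2 6 stay [-round].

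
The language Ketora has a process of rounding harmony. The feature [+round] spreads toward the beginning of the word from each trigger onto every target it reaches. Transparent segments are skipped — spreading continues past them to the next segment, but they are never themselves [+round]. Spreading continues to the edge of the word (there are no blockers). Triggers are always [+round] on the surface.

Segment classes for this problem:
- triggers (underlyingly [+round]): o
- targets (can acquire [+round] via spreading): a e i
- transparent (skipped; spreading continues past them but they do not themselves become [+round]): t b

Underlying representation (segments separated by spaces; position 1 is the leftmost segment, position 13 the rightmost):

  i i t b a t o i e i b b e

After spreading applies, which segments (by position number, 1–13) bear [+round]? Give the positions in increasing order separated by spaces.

From /o/ at 7 leftward: 6 /t/ transparent; 5 /a/ → [+round]; 4 /b/ transparent; 3 /t/ transparent; 2 /i/ → [+round]; 1 /i/ → [+round]; word edge.
Targets with no active source: positions 8 9 10 13 stay [-round].

1 2 5 7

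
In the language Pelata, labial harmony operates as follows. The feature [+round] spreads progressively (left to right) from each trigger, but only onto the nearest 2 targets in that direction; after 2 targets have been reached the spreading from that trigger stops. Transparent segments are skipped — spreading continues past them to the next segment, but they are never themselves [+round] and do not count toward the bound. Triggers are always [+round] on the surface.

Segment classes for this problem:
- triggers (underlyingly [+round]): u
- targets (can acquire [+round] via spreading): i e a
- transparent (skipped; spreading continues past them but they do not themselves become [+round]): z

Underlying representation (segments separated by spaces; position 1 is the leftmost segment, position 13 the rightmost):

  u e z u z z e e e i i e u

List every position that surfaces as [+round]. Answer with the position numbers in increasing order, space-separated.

From /u/ at 1 rightward: 2 /e/ → [+round]; 3 /z/ transparent; 4 /u/ is itself a trigger — this domain ends here.
From /u/ at 4 rightward: 5 /z/ transparent; 6 /z/ transparent; 7 /e/ → [+round]; 8 /e/ → [+round]; bound reached.
From /u/ at 13 rightward: word edge.
Targets with no active source: positions 9 10 11 12 stay [-round].

1 2 4 7 8 13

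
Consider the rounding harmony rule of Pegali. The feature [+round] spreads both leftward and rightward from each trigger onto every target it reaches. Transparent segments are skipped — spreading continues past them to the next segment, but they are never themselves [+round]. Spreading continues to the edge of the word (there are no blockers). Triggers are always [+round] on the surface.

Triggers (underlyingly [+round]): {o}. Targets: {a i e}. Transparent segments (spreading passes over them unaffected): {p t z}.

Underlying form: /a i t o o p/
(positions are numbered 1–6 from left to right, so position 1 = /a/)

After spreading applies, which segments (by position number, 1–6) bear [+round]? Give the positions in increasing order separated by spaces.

1 2 4 5

From /o/ at 4 rightward: 5 /o/ is itself a trigger — this domain ends here.
From /o/ at 4 leftward: 3 /t/ transparent; 2 /i/ → [+round]; 1 /a/ → [+round]; word edge.
From /o/ at 5 rightward: 6 /p/ transparent; word edge.
From /o/ at 5 leftward: 4 /o/ is itself a trigger — this domain ends here.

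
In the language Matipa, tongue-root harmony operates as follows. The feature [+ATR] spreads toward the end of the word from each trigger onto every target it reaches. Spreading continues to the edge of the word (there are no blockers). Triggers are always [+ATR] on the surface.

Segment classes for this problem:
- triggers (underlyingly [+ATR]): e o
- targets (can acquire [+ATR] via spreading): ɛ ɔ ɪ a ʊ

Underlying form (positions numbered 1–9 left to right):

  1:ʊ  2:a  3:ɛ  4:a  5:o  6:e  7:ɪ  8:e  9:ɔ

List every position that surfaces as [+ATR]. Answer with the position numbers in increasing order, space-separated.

From /o/ at 5 rightward: 6 /e/ is itself a trigger — this domain ends here.
From /e/ at 6 rightward: 7 /ɪ/ → [+ATR]; 8 /e/ is itself a trigger — this domain ends here.
From /e/ at 8 rightward: 9 /ɔ/ → [+ATR]; word edge.
Targets with no active source: positions 1 2 3 4 stay [-ATR].

5 6 7 8 9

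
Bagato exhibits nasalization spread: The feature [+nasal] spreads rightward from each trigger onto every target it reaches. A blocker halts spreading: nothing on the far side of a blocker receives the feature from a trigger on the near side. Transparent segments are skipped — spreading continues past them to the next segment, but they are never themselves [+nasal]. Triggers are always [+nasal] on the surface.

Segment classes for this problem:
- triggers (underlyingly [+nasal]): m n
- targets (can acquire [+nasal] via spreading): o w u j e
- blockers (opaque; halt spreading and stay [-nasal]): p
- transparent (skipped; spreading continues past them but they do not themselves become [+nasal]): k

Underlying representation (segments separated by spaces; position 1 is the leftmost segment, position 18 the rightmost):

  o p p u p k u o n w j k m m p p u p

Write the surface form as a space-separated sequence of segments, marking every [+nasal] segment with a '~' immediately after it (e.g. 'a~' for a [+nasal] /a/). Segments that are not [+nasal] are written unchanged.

From /n/ at 9 rightward: 10 /w/ → [+nasal]; 11 /j/ → [+nasal]; 12 /k/ transparent; 13 /m/ is itself a trigger — this domain ends here.
From /m/ at 13 rightward: 14 /m/ is itself a trigger — this domain ends here.
From /m/ at 14 rightward: 15 /p/ blocks.
Targets with no active source: positions 1 4 7 8 17 stay [-nasal].
[+nasal] positions on the surface: 9 10 11 13 14.

o p p u p k u o n~ w~ j~ k m~ m~ p p u p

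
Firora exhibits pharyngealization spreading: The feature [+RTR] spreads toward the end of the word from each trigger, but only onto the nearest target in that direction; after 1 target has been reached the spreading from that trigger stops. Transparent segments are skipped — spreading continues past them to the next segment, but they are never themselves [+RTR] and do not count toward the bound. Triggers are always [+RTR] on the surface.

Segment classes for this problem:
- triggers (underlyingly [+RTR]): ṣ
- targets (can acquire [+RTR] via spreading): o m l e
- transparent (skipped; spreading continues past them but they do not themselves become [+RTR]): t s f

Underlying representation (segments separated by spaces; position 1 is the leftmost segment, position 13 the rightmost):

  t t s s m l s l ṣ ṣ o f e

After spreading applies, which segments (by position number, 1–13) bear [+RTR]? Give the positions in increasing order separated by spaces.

From /ṣ/ at 9 rightward: 10 /ṣ/ is itself a trigger — this domain ends here.
From /ṣ/ at 10 rightward: 11 /o/ → [+RTR]; bound reached.
Targets with no active source: positions 5 6 8 13 stay [-emphatic].

9 10 11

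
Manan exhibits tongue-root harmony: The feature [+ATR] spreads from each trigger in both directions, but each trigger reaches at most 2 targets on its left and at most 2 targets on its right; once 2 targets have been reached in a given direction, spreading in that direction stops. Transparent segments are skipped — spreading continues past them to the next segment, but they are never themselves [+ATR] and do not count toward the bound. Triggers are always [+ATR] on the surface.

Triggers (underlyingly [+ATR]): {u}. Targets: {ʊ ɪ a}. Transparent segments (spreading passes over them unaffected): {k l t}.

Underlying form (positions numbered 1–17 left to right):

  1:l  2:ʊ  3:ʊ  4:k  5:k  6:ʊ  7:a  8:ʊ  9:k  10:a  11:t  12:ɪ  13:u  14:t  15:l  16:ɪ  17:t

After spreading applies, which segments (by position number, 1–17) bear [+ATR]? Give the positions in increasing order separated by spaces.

10 12 13 16

From /u/ at 13 rightward: 14 /t/ transparent; 15 /l/ transparent; 16 /ɪ/ → [+ATR]; 17 /t/ transparent; word edge.
From /u/ at 13 leftward: 12 /ɪ/ → [+ATR]; 11 /t/ transparent; 10 /a/ → [+ATR]; bound reached.
Targets with no active source: positions 2 3 6 7 8 stay [-ATR].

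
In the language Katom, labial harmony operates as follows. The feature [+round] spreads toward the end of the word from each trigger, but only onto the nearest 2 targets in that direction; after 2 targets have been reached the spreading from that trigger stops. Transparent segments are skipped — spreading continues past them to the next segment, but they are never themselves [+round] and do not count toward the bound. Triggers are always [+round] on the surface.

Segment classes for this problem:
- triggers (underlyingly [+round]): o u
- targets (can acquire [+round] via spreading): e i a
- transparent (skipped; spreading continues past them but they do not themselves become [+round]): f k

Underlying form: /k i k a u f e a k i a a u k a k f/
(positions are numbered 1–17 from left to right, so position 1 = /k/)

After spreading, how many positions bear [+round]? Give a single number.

From /u/ at 5 rightward: 6 /f/ transparent; 7 /e/ → [+round]; 8 /a/ → [+round]; bound reached.
From /u/ at 13 rightward: 14 /k/ transparent; 15 /a/ → [+round]; 16 /k/ transparent; 17 /f/ transparent; word edge.
Targets with no active source: positions 2 4 10 11 12 stay [-round].
[+round] positions on the surface: 5 7 8 13 15.

5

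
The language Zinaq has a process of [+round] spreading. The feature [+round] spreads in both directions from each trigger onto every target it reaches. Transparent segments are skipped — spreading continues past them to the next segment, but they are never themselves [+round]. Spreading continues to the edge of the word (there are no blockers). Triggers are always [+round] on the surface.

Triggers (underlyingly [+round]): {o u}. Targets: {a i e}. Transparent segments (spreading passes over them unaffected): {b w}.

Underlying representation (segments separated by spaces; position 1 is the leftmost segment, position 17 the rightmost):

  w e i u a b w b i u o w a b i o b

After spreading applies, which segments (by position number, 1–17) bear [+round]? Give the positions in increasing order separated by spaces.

2 3 4 5 9 10 11 13 15 16

From /u/ at 4 rightward: 5 /a/ → [+round]; 6 /b/ transparent; 7 /w/ transparent; 8 /b/ transparent; 9 /i/ → [+round]; 10 /u/ is itself a trigger — this domain ends here.
From /u/ at 4 leftward: 3 /i/ → [+round]; 2 /e/ → [+round]; 1 /w/ transparent; word edge.
From /u/ at 10 rightward: 11 /o/ is itself a trigger — this domain ends here.
From /u/ at 10 leftward: 9 /i/ → [+round]; 8 /b/ transparent; 7 /w/ transparent; 6 /b/ transparent; 5 /a/ → [+round]; 4 /u/ is itself a trigger — this domain ends here.
From /o/ at 11 rightward: 12 /w/ transparent; 13 /a/ → [+round]; 14 /b/ transparent; 15 /i/ → [+round]; 16 /o/ is itself a trigger — this domain ends here.
From /o/ at 11 leftward: 10 /u/ is itself a trigger — this domain ends here.
From /o/ at 16 rightward: 17 /b/ transparent; word edge.
From /o/ at 16 leftward: 15 /i/ → [+round]; 14 /b/ transparent; 13 /a/ → [+round]; 12 /w/ transparent; 11 /o/ is itself a trigger — this domain ends here.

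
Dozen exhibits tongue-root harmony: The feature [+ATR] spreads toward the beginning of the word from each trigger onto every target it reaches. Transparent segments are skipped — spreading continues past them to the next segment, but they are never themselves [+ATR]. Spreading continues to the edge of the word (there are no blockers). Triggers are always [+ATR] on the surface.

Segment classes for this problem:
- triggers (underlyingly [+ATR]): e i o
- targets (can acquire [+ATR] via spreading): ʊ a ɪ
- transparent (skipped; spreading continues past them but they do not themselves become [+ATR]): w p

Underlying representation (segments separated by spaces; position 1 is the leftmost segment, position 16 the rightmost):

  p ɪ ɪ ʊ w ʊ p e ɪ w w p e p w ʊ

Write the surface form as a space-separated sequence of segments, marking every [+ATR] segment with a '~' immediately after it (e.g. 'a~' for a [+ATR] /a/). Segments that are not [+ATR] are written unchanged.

From /e/ at 8 leftward: 7 /p/ transparent; 6 /ʊ/ → [+ATR]; 5 /w/ transparent; 4 /ʊ/ → [+ATR]; 3 /ɪ/ → [+ATR]; 2 /ɪ/ → [+ATR]; 1 /p/ transparent; word edge.
From /e/ at 13 leftward: 12 /p/ transparent; 11 /w/ transparent; 10 /w/ transparent; 9 /ɪ/ → [+ATR]; 8 /e/ is itself a trigger — this domain ends here.
Target with no active source: position 16 stays [-ATR].
[+ATR] positions on the surface: 2 3 4 6 8 9 13.

p ɪ~ ɪ~ ʊ~ w ʊ~ p e~ ɪ~ w w p e~ p w ʊ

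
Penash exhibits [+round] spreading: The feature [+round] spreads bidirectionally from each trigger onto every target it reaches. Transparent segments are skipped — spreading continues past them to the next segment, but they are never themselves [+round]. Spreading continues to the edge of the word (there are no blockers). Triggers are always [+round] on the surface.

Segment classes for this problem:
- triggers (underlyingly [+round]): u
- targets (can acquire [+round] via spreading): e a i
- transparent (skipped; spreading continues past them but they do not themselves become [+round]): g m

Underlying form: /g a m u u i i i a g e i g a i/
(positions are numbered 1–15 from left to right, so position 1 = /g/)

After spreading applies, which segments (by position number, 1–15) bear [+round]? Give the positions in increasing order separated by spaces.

From /u/ at 4 rightward: 5 /u/ is itself a trigger — this domain ends here.
From /u/ at 4 leftward: 3 /m/ transparent; 2 /a/ → [+round]; 1 /g/ transparent; word edge.
From /u/ at 5 rightward: 6 /i/ → [+round]; 7 /i/ → [+round]; 8 /i/ → [+round]; 9 /a/ → [+round]; 10 /g/ transparent; 11 /e/ → [+round]; 12 /i/ → [+round]; 13 /g/ transparent; 14 /a/ → [+round]; 15 /i/ → [+round]; word edge.
From /u/ at 5 leftward: 4 /u/ is itself a trigger — this domain ends here.

2 4 5 6 7 8 9 11 12 14 15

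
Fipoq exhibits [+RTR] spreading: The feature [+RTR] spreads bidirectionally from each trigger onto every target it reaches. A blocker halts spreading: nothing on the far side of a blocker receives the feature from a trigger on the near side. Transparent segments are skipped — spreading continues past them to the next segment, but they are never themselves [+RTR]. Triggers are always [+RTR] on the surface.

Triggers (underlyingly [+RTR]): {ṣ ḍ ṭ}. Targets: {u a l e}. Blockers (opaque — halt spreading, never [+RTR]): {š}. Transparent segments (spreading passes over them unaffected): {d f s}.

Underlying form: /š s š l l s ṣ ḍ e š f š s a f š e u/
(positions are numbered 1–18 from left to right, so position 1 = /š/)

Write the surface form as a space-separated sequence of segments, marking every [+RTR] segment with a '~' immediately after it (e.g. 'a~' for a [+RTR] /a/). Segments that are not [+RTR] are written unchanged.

From /ṣ/ at 7 rightward: 8 /ḍ/ is itself a trigger — this domain ends here.
From /ṣ/ at 7 leftward: 6 /s/ transparent; 5 /l/ → [+RTR]; 4 /l/ → [+RTR]; 3 /š/ blocks.
From /ḍ/ at 8 rightward: 9 /e/ → [+RTR]; 10 /š/ blocks.
From /ḍ/ at 8 leftward: 7 /ṣ/ is itself a trigger — this domain ends here.
Targets with no active source: positions 14 17 18 stay [-emphatic].
[+RTR] positions on the surface: 4 5 7 8 9.

š s š l~ l~ s ṣ~ ḍ~ e~ š f š s a f š e u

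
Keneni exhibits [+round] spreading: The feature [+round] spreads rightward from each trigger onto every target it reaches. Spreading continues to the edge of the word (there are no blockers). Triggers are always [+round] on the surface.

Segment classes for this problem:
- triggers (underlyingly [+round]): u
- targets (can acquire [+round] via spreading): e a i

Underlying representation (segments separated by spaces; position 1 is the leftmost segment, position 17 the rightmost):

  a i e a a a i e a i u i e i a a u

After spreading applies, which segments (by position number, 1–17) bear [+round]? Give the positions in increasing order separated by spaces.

From /u/ at 11 rightward: 12 /i/ → [+round]; 13 /e/ → [+round]; 14 /i/ → [+round]; 15 /a/ → [+round]; 16 /a/ → [+round]; 17 /u/ is itself a trigger — this domain ends here.
From /u/ at 17 rightward: word edge.
Targets with no active source: positions 1 2 3 4 5 6 7 8 9 10 stay [-round].

11 12 13 14 15 16 17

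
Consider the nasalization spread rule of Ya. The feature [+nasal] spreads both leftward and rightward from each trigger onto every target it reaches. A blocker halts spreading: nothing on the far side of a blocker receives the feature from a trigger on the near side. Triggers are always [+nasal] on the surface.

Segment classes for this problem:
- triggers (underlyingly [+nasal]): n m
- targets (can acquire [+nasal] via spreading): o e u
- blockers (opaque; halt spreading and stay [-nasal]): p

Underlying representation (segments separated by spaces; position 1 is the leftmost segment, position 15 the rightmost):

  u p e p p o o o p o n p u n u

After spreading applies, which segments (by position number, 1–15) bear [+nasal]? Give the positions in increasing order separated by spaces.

From /n/ at 11 rightward: 12 /p/ blocks.
From /n/ at 11 leftward: 10 /o/ → [+nasal]; 9 /p/ blocks.
From /n/ at 14 rightward: 15 /u/ → [+nasal]; word edge.
From /n/ at 14 leftward: 13 /u/ → [+nasal]; 12 /p/ blocks.
Targets with no active source: positions 1 3 6 7 8 stay [-nasal].

10 11 13 14 15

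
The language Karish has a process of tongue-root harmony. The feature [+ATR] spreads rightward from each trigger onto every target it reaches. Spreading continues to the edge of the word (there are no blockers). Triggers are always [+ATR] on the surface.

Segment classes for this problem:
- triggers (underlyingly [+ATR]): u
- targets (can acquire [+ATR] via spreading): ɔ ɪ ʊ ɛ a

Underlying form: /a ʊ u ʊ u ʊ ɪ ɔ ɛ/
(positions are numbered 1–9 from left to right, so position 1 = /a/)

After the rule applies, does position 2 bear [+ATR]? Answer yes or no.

no

From /u/ at 3 rightward: 4 /ʊ/ → [+ATR]; 5 /u/ is itself a trigger — this domain ends here.
From /u/ at 5 rightward: 6 /ʊ/ → [+ATR]; 7 /ɪ/ → [+ATR]; 8 /ɔ/ → [+ATR]; 9 /ɛ/ → [+ATR]; word edge.
Targets with no active source: positions 1 2 stay [-ATR].
[+ATR] positions on the surface: 3 4 5 6 7 8 9.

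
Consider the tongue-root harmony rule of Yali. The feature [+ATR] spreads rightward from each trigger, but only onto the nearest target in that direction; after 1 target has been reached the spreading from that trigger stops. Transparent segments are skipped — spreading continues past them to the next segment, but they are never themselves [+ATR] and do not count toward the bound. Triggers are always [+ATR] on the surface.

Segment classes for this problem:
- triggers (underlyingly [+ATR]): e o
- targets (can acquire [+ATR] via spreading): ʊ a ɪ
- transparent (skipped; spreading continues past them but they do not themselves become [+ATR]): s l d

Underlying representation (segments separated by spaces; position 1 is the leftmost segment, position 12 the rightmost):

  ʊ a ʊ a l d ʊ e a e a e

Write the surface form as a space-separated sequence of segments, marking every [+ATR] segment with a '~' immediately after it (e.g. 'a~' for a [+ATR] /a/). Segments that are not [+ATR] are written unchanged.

From /e/ at 8 rightward: 9 /a/ → [+ATR]; bound reached.
From /e/ at 10 rightward: 11 /a/ → [+ATR]; bound reached.
From /e/ at 12 rightward: word edge.
Targets with no active source: positions 1 2 3 4 7 stay [-ATR].
[+ATR] positions on the surface: 8 9 10 11 12.

ʊ a ʊ a l d ʊ e~ a~ e~ a~ e~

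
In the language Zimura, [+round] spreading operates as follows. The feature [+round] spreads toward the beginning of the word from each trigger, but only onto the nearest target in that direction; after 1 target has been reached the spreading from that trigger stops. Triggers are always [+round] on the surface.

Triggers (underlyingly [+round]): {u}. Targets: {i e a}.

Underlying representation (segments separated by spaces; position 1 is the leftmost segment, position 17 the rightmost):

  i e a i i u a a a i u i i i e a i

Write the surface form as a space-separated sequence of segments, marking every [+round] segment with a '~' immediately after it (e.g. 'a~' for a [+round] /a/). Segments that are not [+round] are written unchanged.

i e a i i~ u~ a a a i~ u~ i i i e a i

From /u/ at 6 leftward: 5 /i/ → [+round]; bound reached.
From /u/ at 11 leftward: 10 /i/ → [+round]; bound reached.
Targets with no active source: positions 1 2 3 4 7 8 9 12 13 14 15 16 17 stay [-round].
[+round] positions on the surface: 5 6 10 11.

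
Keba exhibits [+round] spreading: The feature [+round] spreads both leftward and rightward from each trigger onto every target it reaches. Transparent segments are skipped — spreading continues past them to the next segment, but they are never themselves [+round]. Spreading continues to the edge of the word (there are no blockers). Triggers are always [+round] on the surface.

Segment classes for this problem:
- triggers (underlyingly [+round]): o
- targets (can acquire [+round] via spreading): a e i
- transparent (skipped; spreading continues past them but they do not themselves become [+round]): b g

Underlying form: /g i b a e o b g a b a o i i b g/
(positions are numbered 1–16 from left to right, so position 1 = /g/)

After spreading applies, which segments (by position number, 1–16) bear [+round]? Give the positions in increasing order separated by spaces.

From /o/ at 6 rightward: 7 /b/ transparent; 8 /g/ transparent; 9 /a/ → [+round]; 10 /b/ transparent; 11 /a/ → [+round]; 12 /o/ is itself a trigger — this domain ends here.
From /o/ at 6 leftward: 5 /e/ → [+round]; 4 /a/ → [+round]; 3 /b/ transparent; 2 /i/ → [+round]; 1 /g/ transparent; word edge.
From /o/ at 12 rightward: 13 /i/ → [+round]; 14 /i/ → [+round]; 15 /b/ transparent; 16 /g/ transparent; word edge.
From /o/ at 12 leftward: 11 /a/ → [+round]; 10 /b/ transparent; 9 /a/ → [+round]; 8 /g/ transparent; 7 /b/ transparent; 6 /o/ is itself a trigger — this domain ends here.

2 4 5 6 9 11 12 13 14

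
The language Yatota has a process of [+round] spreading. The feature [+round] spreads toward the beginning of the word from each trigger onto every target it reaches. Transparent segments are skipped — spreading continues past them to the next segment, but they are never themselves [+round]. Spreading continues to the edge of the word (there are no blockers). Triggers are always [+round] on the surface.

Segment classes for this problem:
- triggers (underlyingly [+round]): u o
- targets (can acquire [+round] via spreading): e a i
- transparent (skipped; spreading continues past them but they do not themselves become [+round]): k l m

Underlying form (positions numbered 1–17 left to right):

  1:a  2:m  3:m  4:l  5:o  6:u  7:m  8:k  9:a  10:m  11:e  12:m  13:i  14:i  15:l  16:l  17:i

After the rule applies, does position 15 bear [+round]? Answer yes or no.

From /o/ at 5 leftward: 4 /l/ transparent; 3 /m/ transparent; 2 /m/ transparent; 1 /a/ → [+round]; word edge.
From /u/ at 6 leftward: 5 /o/ is itself a trigger — this domain ends here.
Targets with no active source: positions 9 11 13 14 17 stay [-round].
[+round] positions on the surface: 1 5 6.

no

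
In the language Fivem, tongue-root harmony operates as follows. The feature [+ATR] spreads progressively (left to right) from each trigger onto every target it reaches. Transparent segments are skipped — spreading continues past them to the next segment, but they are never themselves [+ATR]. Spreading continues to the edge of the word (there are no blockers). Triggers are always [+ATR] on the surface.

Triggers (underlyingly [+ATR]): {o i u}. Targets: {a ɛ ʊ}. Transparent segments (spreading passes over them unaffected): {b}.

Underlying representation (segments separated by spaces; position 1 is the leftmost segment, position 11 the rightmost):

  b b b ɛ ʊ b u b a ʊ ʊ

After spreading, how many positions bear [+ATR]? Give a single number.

From /u/ at 7 rightward: 8 /b/ transparent; 9 /a/ → [+ATR]; 10 /ʊ/ → [+ATR]; 11 /ʊ/ → [+ATR]; word edge.
Targets with no active source: positions 4 5 stay [-ATR].
[+ATR] positions on the surface: 7 9 10 11.

4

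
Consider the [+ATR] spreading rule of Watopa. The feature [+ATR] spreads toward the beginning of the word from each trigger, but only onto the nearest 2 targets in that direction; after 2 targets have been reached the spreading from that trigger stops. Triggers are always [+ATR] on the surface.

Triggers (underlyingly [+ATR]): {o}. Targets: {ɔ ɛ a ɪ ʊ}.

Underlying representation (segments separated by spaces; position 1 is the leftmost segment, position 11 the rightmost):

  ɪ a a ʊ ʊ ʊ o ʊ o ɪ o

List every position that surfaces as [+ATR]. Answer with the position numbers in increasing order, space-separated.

From /o/ at 7 leftward: 6 /ʊ/ → [+ATR]; 5 /ʊ/ → [+ATR]; bound reached.
From /o/ at 9 leftward: 8 /ʊ/ → [+ATR]; 7 /o/ is itself a trigger — this domain ends here.
From /o/ at 11 leftward: 10 /ɪ/ → [+ATR]; 9 /o/ is itself a trigger — this domain ends here.
Targets with no active source: positions 1 2 3 4 stay [-ATR].

5 6 7 8 9 10 11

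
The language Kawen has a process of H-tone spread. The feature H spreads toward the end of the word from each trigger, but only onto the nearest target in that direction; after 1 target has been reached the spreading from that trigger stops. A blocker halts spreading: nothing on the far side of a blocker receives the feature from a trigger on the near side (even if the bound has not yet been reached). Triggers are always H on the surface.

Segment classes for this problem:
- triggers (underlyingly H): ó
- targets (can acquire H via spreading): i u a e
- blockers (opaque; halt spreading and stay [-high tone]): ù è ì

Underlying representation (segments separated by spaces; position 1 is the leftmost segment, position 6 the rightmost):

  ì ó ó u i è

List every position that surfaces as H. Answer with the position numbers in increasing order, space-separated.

2 3 4

From /ó/ at 2 rightward: 3 /ó/ is itself a trigger — this domain ends here.
From /ó/ at 3 rightward: 4 /u/ → H; bound reached.
Target with no active source: position 5 stays [-high tone].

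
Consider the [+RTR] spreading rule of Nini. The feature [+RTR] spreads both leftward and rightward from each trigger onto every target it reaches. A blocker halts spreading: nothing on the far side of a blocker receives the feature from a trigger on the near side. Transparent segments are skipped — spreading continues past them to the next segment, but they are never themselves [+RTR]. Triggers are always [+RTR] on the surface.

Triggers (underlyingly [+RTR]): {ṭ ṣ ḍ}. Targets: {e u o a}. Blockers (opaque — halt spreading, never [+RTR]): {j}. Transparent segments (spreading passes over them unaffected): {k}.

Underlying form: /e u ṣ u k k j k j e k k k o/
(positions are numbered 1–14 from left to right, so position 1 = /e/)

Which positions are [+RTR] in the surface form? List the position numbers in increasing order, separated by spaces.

1 2 3 4

From /ṣ/ at 3 rightward: 4 /u/ → [+RTR]; 5 /k/ transparent; 6 /k/ transparent; 7 /j/ blocks.
From /ṣ/ at 3 leftward: 2 /u/ → [+RTR]; 1 /e/ → [+RTR]; word edge.
Targets with no active source: positions 10 14 stay [-emphatic].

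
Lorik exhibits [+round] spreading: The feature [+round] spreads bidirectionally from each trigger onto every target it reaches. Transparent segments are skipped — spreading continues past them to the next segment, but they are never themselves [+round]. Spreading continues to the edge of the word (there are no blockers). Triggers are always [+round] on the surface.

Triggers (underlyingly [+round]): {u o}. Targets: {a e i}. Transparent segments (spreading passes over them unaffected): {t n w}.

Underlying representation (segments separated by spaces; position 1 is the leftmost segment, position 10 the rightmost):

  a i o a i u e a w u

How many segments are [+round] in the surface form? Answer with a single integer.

From /o/ at 3 rightward: 4 /a/ → [+round]; 5 /i/ → [+round]; 6 /u/ is itself a trigger — this domain ends here.
From /o/ at 3 leftward: 2 /i/ → [+round]; 1 /a/ → [+round]; word edge.
From /u/ at 6 rightward: 7 /e/ → [+round]; 8 /a/ → [+round]; 9 /w/ transparent; 10 /u/ is itself a trigger — this domain ends here.
From /u/ at 6 leftward: 5 /i/ → [+round]; 4 /a/ → [+round]; 3 /o/ is itself a trigger — this domain ends here.
From /u/ at 10 rightward: word edge.
From /u/ at 10 leftward: 9 /w/ transparent; 8 /a/ → [+round]; 7 /e/ → [+round]; 6 /u/ is itself a trigger — this domain ends here.
[+round] positions on the surface: 1 2 3 4 5 6 7 8 10.

9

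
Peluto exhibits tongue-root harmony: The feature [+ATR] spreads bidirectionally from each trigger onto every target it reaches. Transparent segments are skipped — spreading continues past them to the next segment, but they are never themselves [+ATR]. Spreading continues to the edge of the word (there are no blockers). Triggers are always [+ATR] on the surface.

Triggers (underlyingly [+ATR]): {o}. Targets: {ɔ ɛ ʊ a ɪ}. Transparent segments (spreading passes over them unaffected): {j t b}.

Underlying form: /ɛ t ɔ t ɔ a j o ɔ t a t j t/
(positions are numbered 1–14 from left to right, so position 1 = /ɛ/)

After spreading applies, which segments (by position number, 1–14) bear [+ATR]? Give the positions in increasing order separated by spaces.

From /o/ at 8 rightward: 9 /ɔ/ → [+ATR]; 10 /t/ transparent; 11 /a/ → [+ATR]; 12 /t/ transparent; 13 /j/ transparent; 14 /t/ transparent; word edge.
From /o/ at 8 leftward: 7 /j/ transparent; 6 /a/ → [+ATR]; 5 /ɔ/ → [+ATR]; 4 /t/ transparent; 3 /ɔ/ → [+ATR]; 2 /t/ transparent; 1 /ɛ/ → [+ATR]; word edge.

1 3 5 6 8 9 11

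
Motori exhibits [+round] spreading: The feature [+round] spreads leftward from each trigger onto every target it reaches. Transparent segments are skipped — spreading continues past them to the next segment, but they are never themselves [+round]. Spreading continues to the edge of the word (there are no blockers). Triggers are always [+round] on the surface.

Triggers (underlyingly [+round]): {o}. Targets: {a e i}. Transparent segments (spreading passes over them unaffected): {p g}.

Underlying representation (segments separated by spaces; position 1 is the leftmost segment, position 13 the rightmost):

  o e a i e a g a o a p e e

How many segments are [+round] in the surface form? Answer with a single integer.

From /o/ at 1 leftward: word edge.
From /o/ at 9 leftward: 8 /a/ → [+round]; 7 /g/ transparent; 6 /a/ → [+round]; 5 /e/ → [+round]; 4 /i/ → [+round]; 3 /a/ → [+round]; 2 /e/ → [+round]; 1 /o/ is itself a trigger — this domain ends here.
Targets with no active source: positions 10 12 13 stay [-round].
[+round] positions on the surface: 1 2 3 4 5 6 8 9.

8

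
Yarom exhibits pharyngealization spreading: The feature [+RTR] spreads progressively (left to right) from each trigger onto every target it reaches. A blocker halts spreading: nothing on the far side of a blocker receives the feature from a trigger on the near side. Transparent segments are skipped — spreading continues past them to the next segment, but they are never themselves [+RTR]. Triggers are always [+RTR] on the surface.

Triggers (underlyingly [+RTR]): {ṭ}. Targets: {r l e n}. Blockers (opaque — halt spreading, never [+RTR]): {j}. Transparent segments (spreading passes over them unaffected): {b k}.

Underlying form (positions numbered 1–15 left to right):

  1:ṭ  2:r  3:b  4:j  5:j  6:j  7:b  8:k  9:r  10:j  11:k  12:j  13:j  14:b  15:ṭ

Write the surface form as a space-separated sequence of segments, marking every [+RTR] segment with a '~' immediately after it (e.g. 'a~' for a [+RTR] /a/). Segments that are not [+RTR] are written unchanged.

From /ṭ/ at 1 rightward: 2 /r/ → [+RTR]; 3 /b/ transparent; 4 /j/ blocks.
From /ṭ/ at 15 rightward: word edge.
Target with no active source: position 9 stays [-emphatic].
[+RTR] positions on the surface: 1 2 15.

ṭ~ r~ b j j j b k r j k j j b ṭ~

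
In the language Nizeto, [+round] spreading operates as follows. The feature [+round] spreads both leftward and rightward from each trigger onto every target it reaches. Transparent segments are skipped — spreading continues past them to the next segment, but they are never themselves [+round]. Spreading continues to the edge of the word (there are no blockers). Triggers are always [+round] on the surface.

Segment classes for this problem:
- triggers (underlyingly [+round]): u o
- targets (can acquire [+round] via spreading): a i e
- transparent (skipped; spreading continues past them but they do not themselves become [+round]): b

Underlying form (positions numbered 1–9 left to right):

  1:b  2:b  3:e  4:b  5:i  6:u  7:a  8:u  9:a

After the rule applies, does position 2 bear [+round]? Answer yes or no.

From /u/ at 6 rightward: 7 /a/ → [+round]; 8 /u/ is itself a trigger — this domain ends here.
From /u/ at 6 leftward: 5 /i/ → [+round]; 4 /b/ transparent; 3 /e/ → [+round]; 2 /b/ transparent; 1 /b/ transparent; word edge.
From /u/ at 8 rightward: 9 /a/ → [+round]; word edge.
From /u/ at 8 leftward: 7 /a/ → [+round]; 6 /u/ is itself a trigger — this domain ends here.
[+round] positions on the surface: 3 5 6 7 8 9.

no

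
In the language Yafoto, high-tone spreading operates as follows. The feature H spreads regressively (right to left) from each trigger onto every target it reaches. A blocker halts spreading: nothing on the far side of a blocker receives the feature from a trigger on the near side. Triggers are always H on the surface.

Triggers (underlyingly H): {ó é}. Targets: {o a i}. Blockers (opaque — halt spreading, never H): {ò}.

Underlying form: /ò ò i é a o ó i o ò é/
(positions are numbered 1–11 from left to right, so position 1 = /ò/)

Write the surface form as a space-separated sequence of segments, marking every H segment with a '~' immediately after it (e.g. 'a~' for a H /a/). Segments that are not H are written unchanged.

From /é/ at 4 leftward: 3 /i/ → H; 2 /ò/ blocks.
From /ó/ at 7 leftward: 6 /o/ → H; 5 /a/ → H; 4 /é/ is itself a trigger — this domain ends here.
From /é/ at 11 leftward: 10 /ò/ blocks.
Targets with no active source: positions 8 9 stay [-high tone].
H positions on the surface: 3 4 5 6 7 11.

ò ò i~ é~ a~ o~ ó~ i o ò é~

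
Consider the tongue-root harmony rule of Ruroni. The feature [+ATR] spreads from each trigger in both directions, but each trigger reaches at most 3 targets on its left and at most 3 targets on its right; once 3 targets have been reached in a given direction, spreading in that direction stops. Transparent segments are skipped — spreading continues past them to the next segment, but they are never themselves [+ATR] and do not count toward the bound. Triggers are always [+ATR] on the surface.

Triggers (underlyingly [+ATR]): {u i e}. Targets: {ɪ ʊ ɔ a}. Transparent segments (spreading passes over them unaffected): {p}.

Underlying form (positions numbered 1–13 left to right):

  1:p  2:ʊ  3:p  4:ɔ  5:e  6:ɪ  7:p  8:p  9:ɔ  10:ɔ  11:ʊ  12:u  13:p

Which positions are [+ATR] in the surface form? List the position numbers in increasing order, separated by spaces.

From /e/ at 5 rightward: 6 /ɪ/ → [+ATR]; 7 /p/ transparent; 8 /p/ transparent; 9 /ɔ/ → [+ATR]; 10 /ɔ/ → [+ATR]; bound reached.
From /e/ at 5 leftward: 4 /ɔ/ → [+ATR]; 3 /p/ transparent; 2 /ʊ/ → [+ATR]; 1 /p/ transparent; word edge.
From /u/ at 12 rightward: 13 /p/ transparent; word edge.
From /u/ at 12 leftward: 11 /ʊ/ → [+ATR]; 10 /ɔ/ → [+ATR]; 9 /ɔ/ → [+ATR]; bound reached.

2 4 5 6 9 10 11 12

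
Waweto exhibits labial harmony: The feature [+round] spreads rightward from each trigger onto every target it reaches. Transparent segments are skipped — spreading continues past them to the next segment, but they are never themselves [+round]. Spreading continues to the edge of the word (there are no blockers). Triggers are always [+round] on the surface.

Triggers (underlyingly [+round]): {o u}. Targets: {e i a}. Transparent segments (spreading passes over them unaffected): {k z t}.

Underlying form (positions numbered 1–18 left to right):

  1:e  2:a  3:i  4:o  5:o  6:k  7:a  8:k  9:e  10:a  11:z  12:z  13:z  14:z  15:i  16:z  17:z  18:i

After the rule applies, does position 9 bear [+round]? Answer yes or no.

yes

From /o/ at 4 rightward: 5 /o/ is itself a trigger — this domain ends here.
From /o/ at 5 rightward: 6 /k/ transparent; 7 /a/ → [+round]; 8 /k/ transparent; 9 /e/ → [+round]; 10 /a/ → [+round]; 11 /z/ transparent; 12 /z/ transparent; 13 /z/ transparent; 14 /z/ transparent; 15 /i/ → [+round]; 16 /z/ transparent; 17 /z/ transparent; 18 /i/ → [+round]; word edge.
Targets with no active source: positions 1 2 3 stay [-round].
[+round] positions on the surface: 4 5 7 9 10 15 18.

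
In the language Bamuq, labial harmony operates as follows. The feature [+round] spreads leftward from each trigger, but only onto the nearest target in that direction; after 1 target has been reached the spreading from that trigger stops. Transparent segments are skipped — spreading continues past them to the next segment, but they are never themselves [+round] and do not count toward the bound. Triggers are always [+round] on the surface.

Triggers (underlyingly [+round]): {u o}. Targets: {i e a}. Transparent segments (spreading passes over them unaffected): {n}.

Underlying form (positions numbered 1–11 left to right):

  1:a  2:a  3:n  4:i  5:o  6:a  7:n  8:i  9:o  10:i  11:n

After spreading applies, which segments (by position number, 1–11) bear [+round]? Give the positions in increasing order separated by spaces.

From /o/ at 5 leftward: 4 /i/ → [+round]; bound reached.
From /o/ at 9 leftward: 8 /i/ → [+round]; bound reached.
Targets with no active source: positions 1 2 6 10 stay [-round].

4 5 8 9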